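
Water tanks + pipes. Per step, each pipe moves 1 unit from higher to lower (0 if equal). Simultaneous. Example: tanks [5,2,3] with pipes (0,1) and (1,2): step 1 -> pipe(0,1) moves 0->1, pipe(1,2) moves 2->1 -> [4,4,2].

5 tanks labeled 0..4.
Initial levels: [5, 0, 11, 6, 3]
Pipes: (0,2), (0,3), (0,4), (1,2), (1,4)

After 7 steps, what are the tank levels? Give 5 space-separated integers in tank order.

Step 1: flows [2->0,3->0,0->4,2->1,4->1] -> levels [6 2 9 5 3]
Step 2: flows [2->0,0->3,0->4,2->1,4->1] -> levels [5 4 7 6 3]
Step 3: flows [2->0,3->0,0->4,2->1,1->4] -> levels [6 4 5 5 5]
Step 4: flows [0->2,0->3,0->4,2->1,4->1] -> levels [3 6 5 6 5]
Step 5: flows [2->0,3->0,4->0,1->2,1->4] -> levels [6 4 5 5 5]
  -> period-2 cycle: step 5 state = step 3 state
  -> state at step 7: (7-3) mod 2 = 0, same as step 3 -> [6 4 5 5 5]

Answer: 6 4 5 5 5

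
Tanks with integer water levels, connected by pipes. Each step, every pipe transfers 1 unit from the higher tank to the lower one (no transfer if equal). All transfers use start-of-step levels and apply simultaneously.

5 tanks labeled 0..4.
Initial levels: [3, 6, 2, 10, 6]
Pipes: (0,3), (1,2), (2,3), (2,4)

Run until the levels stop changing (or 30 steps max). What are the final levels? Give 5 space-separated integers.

Step 1: flows [3->0,1->2,3->2,4->2] -> levels [4 5 5 8 5]
Step 2: flows [3->0,1=2,3->2,2=4] -> levels [5 5 6 6 5]
Step 3: flows [3->0,2->1,2=3,2->4] -> levels [6 6 4 5 6]
Step 4: flows [0->3,1->2,3->2,4->2] -> levels [5 5 7 5 5]
Step 5: flows [0=3,2->1,2->3,2->4] -> levels [5 6 4 6 6]
Step 6: flows [3->0,1->2,3->2,4->2] -> levels [6 5 7 4 5]
Step 7: flows [0->3,2->1,2->3,2->4] -> levels [5 6 4 6 6]
  -> period-2 cycle: step 7 state = step 5 state; never stabilizes
  -> state at step 30: (30-5) mod 2 = 1, same as step 6 -> [6 5 7 4 5]

Answer: 6 5 7 4 5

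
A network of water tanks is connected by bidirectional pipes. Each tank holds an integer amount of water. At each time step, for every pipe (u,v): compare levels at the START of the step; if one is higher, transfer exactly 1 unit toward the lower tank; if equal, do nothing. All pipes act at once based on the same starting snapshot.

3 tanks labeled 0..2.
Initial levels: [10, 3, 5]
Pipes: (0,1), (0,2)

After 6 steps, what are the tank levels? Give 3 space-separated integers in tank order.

Step 1: flows [0->1,0->2] -> levels [8 4 6]
Step 2: flows [0->1,0->2] -> levels [6 5 7]
Step 3: flows [0->1,2->0] -> levels [6 6 6]
Step 4: flows [0=1,0=2] -> levels [6 6 6]
  -> stable; steps 5..6 unchanged -> [6 6 6]

Answer: 6 6 6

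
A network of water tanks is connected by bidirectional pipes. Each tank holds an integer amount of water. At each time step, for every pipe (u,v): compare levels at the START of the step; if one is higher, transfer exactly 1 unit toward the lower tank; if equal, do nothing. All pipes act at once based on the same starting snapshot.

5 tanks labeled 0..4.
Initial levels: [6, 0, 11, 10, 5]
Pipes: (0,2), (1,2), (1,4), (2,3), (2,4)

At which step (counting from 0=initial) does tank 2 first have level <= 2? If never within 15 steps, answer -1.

Answer: -1

Derivation:
Step 1: flows [2->0,2->1,4->1,2->3,2->4] -> levels [7 2 7 11 5]
Step 2: flows [0=2,2->1,4->1,3->2,2->4] -> levels [7 4 6 10 5]
Step 3: flows [0->2,2->1,4->1,3->2,2->4] -> levels [6 6 6 9 5]
Step 4: flows [0=2,1=2,1->4,3->2,2->4] -> levels [6 5 6 8 7]
Step 5: flows [0=2,2->1,4->1,3->2,4->2] -> levels [6 7 7 7 5]
Step 6: flows [2->0,1=2,1->4,2=3,2->4] -> levels [7 6 5 7 7]
Step 7: flows [0->2,1->2,4->1,3->2,4->2] -> levels [6 6 9 6 5]
Step 8: flows [2->0,2->1,1->4,2->3,2->4] -> levels [7 6 5 7 7]
  -> period-2 cycle (repeats step 6); tank 2 never drops to <=2
Tank 2 never reaches <=2 within 15 steps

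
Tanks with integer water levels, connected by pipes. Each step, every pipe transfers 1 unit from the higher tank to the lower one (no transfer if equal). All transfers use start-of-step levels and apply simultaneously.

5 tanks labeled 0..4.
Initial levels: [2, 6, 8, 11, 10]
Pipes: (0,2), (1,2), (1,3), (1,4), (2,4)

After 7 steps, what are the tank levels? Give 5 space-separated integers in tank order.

Step 1: flows [2->0,2->1,3->1,4->1,4->2] -> levels [3 9 7 10 8]
Step 2: flows [2->0,1->2,3->1,1->4,4->2] -> levels [4 8 8 9 8]
Step 3: flows [2->0,1=2,3->1,1=4,2=4] -> levels [5 9 7 8 8]
Step 4: flows [2->0,1->2,1->3,1->4,4->2] -> levels [6 6 8 9 8]
Step 5: flows [2->0,2->1,3->1,4->1,2=4] -> levels [7 9 6 8 7]
Step 6: flows [0->2,1->2,1->3,1->4,4->2] -> levels [6 6 9 9 7]
Step 7: flows [2->0,2->1,3->1,4->1,2->4] -> levels [7 9 6 8 7]

Answer: 7 9 6 8 7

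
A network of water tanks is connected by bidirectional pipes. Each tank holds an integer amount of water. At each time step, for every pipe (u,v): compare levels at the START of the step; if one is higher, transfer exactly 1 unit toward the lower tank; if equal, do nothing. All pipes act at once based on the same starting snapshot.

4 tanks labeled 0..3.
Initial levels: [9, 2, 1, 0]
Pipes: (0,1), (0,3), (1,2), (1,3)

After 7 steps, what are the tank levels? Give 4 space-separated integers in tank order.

Step 1: flows [0->1,0->3,1->2,1->3] -> levels [7 1 2 2]
Step 2: flows [0->1,0->3,2->1,3->1] -> levels [5 4 1 2]
Step 3: flows [0->1,0->3,1->2,1->3] -> levels [3 3 2 4]
Step 4: flows [0=1,3->0,1->2,3->1] -> levels [4 3 3 2]
Step 5: flows [0->1,0->3,1=2,1->3] -> levels [2 3 3 4]
Step 6: flows [1->0,3->0,1=2,3->1] -> levels [4 3 3 2]
  -> period-2 cycle: step 6 state = step 4 state
  -> state at step 7: (7-4) mod 2 = 1, same as step 5 -> [2 3 3 4]

Answer: 2 3 3 4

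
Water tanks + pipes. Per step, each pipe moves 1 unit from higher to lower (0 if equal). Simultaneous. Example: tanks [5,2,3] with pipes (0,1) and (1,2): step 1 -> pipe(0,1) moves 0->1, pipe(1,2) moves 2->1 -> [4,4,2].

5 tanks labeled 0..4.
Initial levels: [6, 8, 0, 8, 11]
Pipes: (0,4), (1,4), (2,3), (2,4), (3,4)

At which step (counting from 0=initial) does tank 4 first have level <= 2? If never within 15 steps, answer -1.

Step 1: flows [4->0,4->1,3->2,4->2,4->3] -> levels [7 9 2 8 7]
Step 2: flows [0=4,1->4,3->2,4->2,3->4] -> levels [7 8 4 6 8]
Step 3: flows [4->0,1=4,3->2,4->2,4->3] -> levels [8 8 6 6 5]
Step 4: flows [0->4,1->4,2=3,2->4,3->4] -> levels [7 7 5 5 9]
Step 5: flows [4->0,4->1,2=3,4->2,4->3] -> levels [8 8 6 6 5]
  -> period-2 cycle (repeats step 3); tank 4 never drops to <=2
Tank 4 never reaches <=2 within 15 steps

Answer: -1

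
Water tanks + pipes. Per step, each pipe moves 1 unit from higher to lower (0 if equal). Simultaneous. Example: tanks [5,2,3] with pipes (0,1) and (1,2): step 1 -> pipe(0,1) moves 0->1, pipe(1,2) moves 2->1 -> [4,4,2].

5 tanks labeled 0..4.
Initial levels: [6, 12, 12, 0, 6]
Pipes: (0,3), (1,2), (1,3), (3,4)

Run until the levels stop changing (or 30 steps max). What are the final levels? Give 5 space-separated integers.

Step 1: flows [0->3,1=2,1->3,4->3] -> levels [5 11 12 3 5]
Step 2: flows [0->3,2->1,1->3,4->3] -> levels [4 11 11 6 4]
Step 3: flows [3->0,1=2,1->3,3->4] -> levels [5 10 11 5 5]
Step 4: flows [0=3,2->1,1->3,3=4] -> levels [5 10 10 6 5]
Step 5: flows [3->0,1=2,1->3,3->4] -> levels [6 9 10 5 6]
Step 6: flows [0->3,2->1,1->3,4->3] -> levels [5 9 9 8 5]
Step 7: flows [3->0,1=2,1->3,3->4] -> levels [6 8 9 7 6]
Step 8: flows [3->0,2->1,1->3,3->4] -> levels [7 8 8 6 7]
Step 9: flows [0->3,1=2,1->3,4->3] -> levels [6 7 8 9 6]
Step 10: flows [3->0,2->1,3->1,3->4] -> levels [7 9 7 6 7]
Step 11: flows [0->3,1->2,1->3,4->3] -> levels [6 7 8 9 6]
  -> period-2 cycle: step 11 state = step 9 state; never stabilizes
  -> state at step 30: (30-9) mod 2 = 1, same as step 10 -> [7 9 7 6 7]

Answer: 7 9 7 6 7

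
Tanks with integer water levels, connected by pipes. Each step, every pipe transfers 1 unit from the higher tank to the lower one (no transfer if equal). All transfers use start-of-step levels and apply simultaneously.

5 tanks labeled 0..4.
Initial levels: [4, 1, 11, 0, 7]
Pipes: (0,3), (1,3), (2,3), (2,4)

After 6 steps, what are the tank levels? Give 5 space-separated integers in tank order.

Answer: 4 4 6 3 6

Derivation:
Step 1: flows [0->3,1->3,2->3,2->4] -> levels [3 0 9 3 8]
Step 2: flows [0=3,3->1,2->3,2->4] -> levels [3 1 7 3 9]
Step 3: flows [0=3,3->1,2->3,4->2] -> levels [3 2 7 3 8]
Step 4: flows [0=3,3->1,2->3,4->2] -> levels [3 3 7 3 7]
Step 5: flows [0=3,1=3,2->3,2=4] -> levels [3 3 6 4 7]
Step 6: flows [3->0,3->1,2->3,4->2] -> levels [4 4 6 3 6]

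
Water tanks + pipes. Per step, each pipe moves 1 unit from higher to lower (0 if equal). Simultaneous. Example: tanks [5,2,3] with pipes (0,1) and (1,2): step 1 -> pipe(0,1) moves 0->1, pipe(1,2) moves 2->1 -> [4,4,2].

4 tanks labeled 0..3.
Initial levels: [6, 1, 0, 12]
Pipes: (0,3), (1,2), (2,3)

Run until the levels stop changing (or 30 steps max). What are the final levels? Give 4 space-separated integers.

Step 1: flows [3->0,1->2,3->2] -> levels [7 0 2 10]
Step 2: flows [3->0,2->1,3->2] -> levels [8 1 2 8]
Step 3: flows [0=3,2->1,3->2] -> levels [8 2 2 7]
Step 4: flows [0->3,1=2,3->2] -> levels [7 2 3 7]
Step 5: flows [0=3,2->1,3->2] -> levels [7 3 3 6]
Step 6: flows [0->3,1=2,3->2] -> levels [6 3 4 6]
Step 7: flows [0=3,2->1,3->2] -> levels [6 4 4 5]
Step 8: flows [0->3,1=2,3->2] -> levels [5 4 5 5]
Step 9: flows [0=3,2->1,2=3] -> levels [5 5 4 5]
Step 10: flows [0=3,1->2,3->2] -> levels [5 4 6 4]
Step 11: flows [0->3,2->1,2->3] -> levels [4 5 4 6]
Step 12: flows [3->0,1->2,3->2] -> levels [5 4 6 4]
  -> period-2 cycle: step 12 state = step 10 state; never stabilizes
  -> state at step 30: (30-10) mod 2 = 0, same as step 10 -> [5 4 6 4]

Answer: 5 4 6 4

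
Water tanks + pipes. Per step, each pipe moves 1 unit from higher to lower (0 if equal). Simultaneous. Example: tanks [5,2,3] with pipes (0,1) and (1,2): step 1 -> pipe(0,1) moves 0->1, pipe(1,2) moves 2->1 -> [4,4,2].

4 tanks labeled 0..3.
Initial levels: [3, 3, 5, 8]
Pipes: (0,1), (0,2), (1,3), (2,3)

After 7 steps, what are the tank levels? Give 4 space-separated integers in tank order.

Step 1: flows [0=1,2->0,3->1,3->2] -> levels [4 4 5 6]
Step 2: flows [0=1,2->0,3->1,3->2] -> levels [5 5 5 4]
Step 3: flows [0=1,0=2,1->3,2->3] -> levels [5 4 4 6]
Step 4: flows [0->1,0->2,3->1,3->2] -> levels [3 6 6 4]
Step 5: flows [1->0,2->0,1->3,2->3] -> levels [5 4 4 6]
  -> period-2 cycle: step 5 state = step 3 state
  -> state at step 7: (7-3) mod 2 = 0, same as step 3 -> [5 4 4 6]

Answer: 5 4 4 6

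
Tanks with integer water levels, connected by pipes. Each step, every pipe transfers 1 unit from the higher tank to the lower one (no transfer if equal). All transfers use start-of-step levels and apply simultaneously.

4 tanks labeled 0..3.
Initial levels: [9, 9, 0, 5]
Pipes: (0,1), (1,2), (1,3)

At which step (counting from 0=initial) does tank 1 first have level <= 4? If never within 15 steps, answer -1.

Answer: -1

Derivation:
Step 1: flows [0=1,1->2,1->3] -> levels [9 7 1 6]
Step 2: flows [0->1,1->2,1->3] -> levels [8 6 2 7]
Step 3: flows [0->1,1->2,3->1] -> levels [7 7 3 6]
Step 4: flows [0=1,1->2,1->3] -> levels [7 5 4 7]
Step 5: flows [0->1,1->2,3->1] -> levels [6 6 5 6]
Step 6: flows [0=1,1->2,1=3] -> levels [6 5 6 6]
Step 7: flows [0->1,2->1,3->1] -> levels [5 8 5 5]
Step 8: flows [1->0,1->2,1->3] -> levels [6 5 6 6]
  -> period-2 cycle (repeats step 6); tank 1 never drops to <=4
Tank 1 never reaches <=4 within 15 steps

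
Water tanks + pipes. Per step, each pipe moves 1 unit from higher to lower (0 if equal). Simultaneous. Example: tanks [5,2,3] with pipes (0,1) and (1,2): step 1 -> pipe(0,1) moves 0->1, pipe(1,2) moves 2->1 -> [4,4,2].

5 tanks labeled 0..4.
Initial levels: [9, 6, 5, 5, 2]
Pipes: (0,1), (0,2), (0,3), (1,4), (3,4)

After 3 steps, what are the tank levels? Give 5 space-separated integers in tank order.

Step 1: flows [0->1,0->2,0->3,1->4,3->4] -> levels [6 6 6 5 4]
Step 2: flows [0=1,0=2,0->3,1->4,3->4] -> levels [5 5 6 5 6]
Step 3: flows [0=1,2->0,0=3,4->1,4->3] -> levels [6 6 5 6 4]

Answer: 6 6 5 6 4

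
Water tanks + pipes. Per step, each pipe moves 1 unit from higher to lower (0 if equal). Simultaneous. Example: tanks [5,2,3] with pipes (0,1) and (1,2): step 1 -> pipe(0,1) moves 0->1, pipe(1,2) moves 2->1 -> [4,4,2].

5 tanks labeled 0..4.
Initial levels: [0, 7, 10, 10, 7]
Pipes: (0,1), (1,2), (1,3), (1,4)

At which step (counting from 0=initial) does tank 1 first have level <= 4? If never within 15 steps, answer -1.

Answer: 7

Derivation:
Step 1: flows [1->0,2->1,3->1,1=4] -> levels [1 8 9 9 7]
Step 2: flows [1->0,2->1,3->1,1->4] -> levels [2 8 8 8 8]
Step 3: flows [1->0,1=2,1=3,1=4] -> levels [3 7 8 8 8]
Step 4: flows [1->0,2->1,3->1,4->1] -> levels [4 9 7 7 7]
Step 5: flows [1->0,1->2,1->3,1->4] -> levels [5 5 8 8 8]
Step 6: flows [0=1,2->1,3->1,4->1] -> levels [5 8 7 7 7]
Step 7: flows [1->0,1->2,1->3,1->4] -> levels [6 4 8 8 8]
Tank 1 first reaches <=4 at step 7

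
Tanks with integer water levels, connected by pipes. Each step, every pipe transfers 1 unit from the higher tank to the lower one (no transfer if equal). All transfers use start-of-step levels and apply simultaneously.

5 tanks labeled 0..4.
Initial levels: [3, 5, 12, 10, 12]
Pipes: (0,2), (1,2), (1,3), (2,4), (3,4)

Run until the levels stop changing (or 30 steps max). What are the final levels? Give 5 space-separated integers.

Step 1: flows [2->0,2->1,3->1,2=4,4->3] -> levels [4 7 10 10 11]
Step 2: flows [2->0,2->1,3->1,4->2,4->3] -> levels [5 9 9 10 9]
Step 3: flows [2->0,1=2,3->1,2=4,3->4] -> levels [6 10 8 8 10]
Step 4: flows [2->0,1->2,1->3,4->2,4->3] -> levels [7 8 9 10 8]
Step 5: flows [2->0,2->1,3->1,2->4,3->4] -> levels [8 10 6 8 10]
Step 6: flows [0->2,1->2,1->3,4->2,4->3] -> levels [7 8 9 10 8]
  -> period-2 cycle: step 6 state = step 4 state; never stabilizes
  -> state at step 30: (30-4) mod 2 = 0, same as step 4 -> [7 8 9 10 8]

Answer: 7 8 9 10 8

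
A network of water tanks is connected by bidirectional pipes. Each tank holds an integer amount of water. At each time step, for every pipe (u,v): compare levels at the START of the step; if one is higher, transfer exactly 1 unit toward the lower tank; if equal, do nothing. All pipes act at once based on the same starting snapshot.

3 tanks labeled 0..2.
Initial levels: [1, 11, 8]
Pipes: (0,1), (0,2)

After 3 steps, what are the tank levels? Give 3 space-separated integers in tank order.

Step 1: flows [1->0,2->0] -> levels [3 10 7]
Step 2: flows [1->0,2->0] -> levels [5 9 6]
Step 3: flows [1->0,2->0] -> levels [7 8 5]

Answer: 7 8 5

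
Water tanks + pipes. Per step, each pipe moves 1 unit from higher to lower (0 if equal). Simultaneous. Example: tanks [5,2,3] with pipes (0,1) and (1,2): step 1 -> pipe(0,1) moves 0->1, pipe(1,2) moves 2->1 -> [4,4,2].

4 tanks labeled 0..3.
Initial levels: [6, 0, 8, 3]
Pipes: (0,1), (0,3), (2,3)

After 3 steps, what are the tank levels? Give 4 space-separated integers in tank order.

Answer: 4 3 5 5

Derivation:
Step 1: flows [0->1,0->3,2->3] -> levels [4 1 7 5]
Step 2: flows [0->1,3->0,2->3] -> levels [4 2 6 5]
Step 3: flows [0->1,3->0,2->3] -> levels [4 3 5 5]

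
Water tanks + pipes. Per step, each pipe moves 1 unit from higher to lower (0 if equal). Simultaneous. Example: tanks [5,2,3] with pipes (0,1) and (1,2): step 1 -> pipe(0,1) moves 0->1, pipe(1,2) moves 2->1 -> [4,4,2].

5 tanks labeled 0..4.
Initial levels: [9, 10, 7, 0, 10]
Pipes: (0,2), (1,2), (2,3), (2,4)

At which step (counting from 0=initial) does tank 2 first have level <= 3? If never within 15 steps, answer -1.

Step 1: flows [0->2,1->2,2->3,4->2] -> levels [8 9 9 1 9]
Step 2: flows [2->0,1=2,2->3,2=4] -> levels [9 9 7 2 9]
Step 3: flows [0->2,1->2,2->3,4->2] -> levels [8 8 9 3 8]
Step 4: flows [2->0,2->1,2->3,2->4] -> levels [9 9 5 4 9]
Step 5: flows [0->2,1->2,2->3,4->2] -> levels [8 8 7 5 8]
Step 6: flows [0->2,1->2,2->3,4->2] -> levels [7 7 9 6 7]
Step 7: flows [2->0,2->1,2->3,2->4] -> levels [8 8 5 7 8]
Step 8: flows [0->2,1->2,3->2,4->2] -> levels [7 7 9 6 7]
  -> period-2 cycle (repeats step 6); tank 2 never drops to <=3
Tank 2 never reaches <=3 within 15 steps

Answer: -1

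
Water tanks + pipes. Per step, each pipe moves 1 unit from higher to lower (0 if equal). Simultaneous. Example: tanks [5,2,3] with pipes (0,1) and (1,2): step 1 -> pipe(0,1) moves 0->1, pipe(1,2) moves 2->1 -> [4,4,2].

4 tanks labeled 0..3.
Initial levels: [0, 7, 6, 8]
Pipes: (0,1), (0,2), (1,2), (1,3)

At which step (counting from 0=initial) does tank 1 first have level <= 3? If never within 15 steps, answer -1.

Step 1: flows [1->0,2->0,1->2,3->1] -> levels [2 6 6 7]
Step 2: flows [1->0,2->0,1=2,3->1] -> levels [4 6 5 6]
Step 3: flows [1->0,2->0,1->2,1=3] -> levels [6 4 5 6]
Step 4: flows [0->1,0->2,2->1,3->1] -> levels [4 7 5 5]
Step 5: flows [1->0,2->0,1->2,1->3] -> levels [6 4 5 6]
  -> period-2 cycle (repeats step 3); tank 1 never drops to <=3
Tank 1 never reaches <=3 within 15 steps

Answer: -1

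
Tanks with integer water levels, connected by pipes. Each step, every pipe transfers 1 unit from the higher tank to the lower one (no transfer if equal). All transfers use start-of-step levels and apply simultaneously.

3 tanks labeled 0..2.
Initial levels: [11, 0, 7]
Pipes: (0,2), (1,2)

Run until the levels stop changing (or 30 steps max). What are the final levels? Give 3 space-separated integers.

Answer: 6 6 6

Derivation:
Step 1: flows [0->2,2->1] -> levels [10 1 7]
Step 2: flows [0->2,2->1] -> levels [9 2 7]
Step 3: flows [0->2,2->1] -> levels [8 3 7]
Step 4: flows [0->2,2->1] -> levels [7 4 7]
Step 5: flows [0=2,2->1] -> levels [7 5 6]
Step 6: flows [0->2,2->1] -> levels [6 6 6]
Step 7: flows [0=2,1=2] -> levels [6 6 6]
  -> stable (no change)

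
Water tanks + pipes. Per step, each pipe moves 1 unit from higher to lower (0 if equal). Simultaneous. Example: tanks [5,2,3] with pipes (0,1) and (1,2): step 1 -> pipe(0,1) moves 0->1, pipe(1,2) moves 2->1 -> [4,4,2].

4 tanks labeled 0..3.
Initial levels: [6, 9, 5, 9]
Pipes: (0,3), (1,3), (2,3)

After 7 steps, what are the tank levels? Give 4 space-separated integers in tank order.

Step 1: flows [3->0,1=3,3->2] -> levels [7 9 6 7]
Step 2: flows [0=3,1->3,3->2] -> levels [7 8 7 7]
Step 3: flows [0=3,1->3,2=3] -> levels [7 7 7 8]
Step 4: flows [3->0,3->1,3->2] -> levels [8 8 8 5]
Step 5: flows [0->3,1->3,2->3] -> levels [7 7 7 8]
  -> period-2 cycle: step 5 state = step 3 state
  -> state at step 7: (7-3) mod 2 = 0, same as step 3 -> [7 7 7 8]

Answer: 7 7 7 8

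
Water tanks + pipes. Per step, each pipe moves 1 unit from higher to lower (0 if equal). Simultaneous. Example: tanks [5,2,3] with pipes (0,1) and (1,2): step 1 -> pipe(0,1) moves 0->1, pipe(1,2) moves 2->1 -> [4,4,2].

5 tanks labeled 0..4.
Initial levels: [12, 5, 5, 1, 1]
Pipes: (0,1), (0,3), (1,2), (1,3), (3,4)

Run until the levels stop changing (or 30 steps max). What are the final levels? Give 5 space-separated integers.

Answer: 4 6 5 5 4

Derivation:
Step 1: flows [0->1,0->3,1=2,1->3,3=4] -> levels [10 5 5 3 1]
Step 2: flows [0->1,0->3,1=2,1->3,3->4] -> levels [8 5 5 4 2]
Step 3: flows [0->1,0->3,1=2,1->3,3->4] -> levels [6 5 5 5 3]
Step 4: flows [0->1,0->3,1=2,1=3,3->4] -> levels [4 6 5 5 4]
Step 5: flows [1->0,3->0,1->2,1->3,3->4] -> levels [6 3 6 4 5]
Step 6: flows [0->1,0->3,2->1,3->1,4->3] -> levels [4 6 5 5 4]
  -> period-2 cycle: step 6 state = step 4 state; never stabilizes
  -> state at step 30: (30-4) mod 2 = 0, same as step 4 -> [4 6 5 5 4]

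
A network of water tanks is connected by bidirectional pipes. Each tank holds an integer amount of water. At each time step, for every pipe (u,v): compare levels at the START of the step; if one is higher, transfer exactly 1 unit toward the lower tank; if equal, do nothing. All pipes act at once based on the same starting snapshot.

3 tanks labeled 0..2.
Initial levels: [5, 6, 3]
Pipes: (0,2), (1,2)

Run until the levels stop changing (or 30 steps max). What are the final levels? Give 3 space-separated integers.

Answer: 5 5 4

Derivation:
Step 1: flows [0->2,1->2] -> levels [4 5 5]
Step 2: flows [2->0,1=2] -> levels [5 5 4]
Step 3: flows [0->2,1->2] -> levels [4 4 6]
Step 4: flows [2->0,2->1] -> levels [5 5 4]
  -> period-2 cycle: step 4 state = step 2 state; never stabilizes
  -> state at step 30: (30-2) mod 2 = 0, same as step 2 -> [5 5 4]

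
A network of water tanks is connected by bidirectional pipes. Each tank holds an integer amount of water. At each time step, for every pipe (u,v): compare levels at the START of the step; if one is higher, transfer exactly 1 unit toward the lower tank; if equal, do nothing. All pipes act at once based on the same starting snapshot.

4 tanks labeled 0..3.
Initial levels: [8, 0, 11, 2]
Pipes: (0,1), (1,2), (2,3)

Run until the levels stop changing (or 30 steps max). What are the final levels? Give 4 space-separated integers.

Step 1: flows [0->1,2->1,2->3] -> levels [7 2 9 3]
Step 2: flows [0->1,2->1,2->3] -> levels [6 4 7 4]
Step 3: flows [0->1,2->1,2->3] -> levels [5 6 5 5]
Step 4: flows [1->0,1->2,2=3] -> levels [6 4 6 5]
Step 5: flows [0->1,2->1,2->3] -> levels [5 6 4 6]
Step 6: flows [1->0,1->2,3->2] -> levels [6 4 6 5]
  -> period-2 cycle: step 6 state = step 4 state; never stabilizes
  -> state at step 30: (30-4) mod 2 = 0, same as step 4 -> [6 4 6 5]

Answer: 6 4 6 5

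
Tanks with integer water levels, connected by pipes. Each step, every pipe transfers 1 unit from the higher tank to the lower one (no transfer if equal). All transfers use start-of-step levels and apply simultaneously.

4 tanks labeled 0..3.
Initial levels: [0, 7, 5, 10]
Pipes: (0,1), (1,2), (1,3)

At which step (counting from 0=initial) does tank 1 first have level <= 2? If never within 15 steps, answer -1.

Step 1: flows [1->0,1->2,3->1] -> levels [1 6 6 9]
Step 2: flows [1->0,1=2,3->1] -> levels [2 6 6 8]
Step 3: flows [1->0,1=2,3->1] -> levels [3 6 6 7]
Step 4: flows [1->0,1=2,3->1] -> levels [4 6 6 6]
Step 5: flows [1->0,1=2,1=3] -> levels [5 5 6 6]
Step 6: flows [0=1,2->1,3->1] -> levels [5 7 5 5]
Step 7: flows [1->0,1->2,1->3] -> levels [6 4 6 6]
Step 8: flows [0->1,2->1,3->1] -> levels [5 7 5 5]
  -> period-2 cycle (repeats step 6); tank 1 never drops to <=2
Tank 1 never reaches <=2 within 15 steps

Answer: -1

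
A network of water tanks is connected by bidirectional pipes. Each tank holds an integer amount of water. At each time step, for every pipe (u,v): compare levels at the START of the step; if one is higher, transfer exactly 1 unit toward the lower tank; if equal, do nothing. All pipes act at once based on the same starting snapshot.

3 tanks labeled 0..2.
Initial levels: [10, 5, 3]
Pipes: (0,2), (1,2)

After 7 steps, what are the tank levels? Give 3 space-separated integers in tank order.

Answer: 6 6 6

Derivation:
Step 1: flows [0->2,1->2] -> levels [9 4 5]
Step 2: flows [0->2,2->1] -> levels [8 5 5]
Step 3: flows [0->2,1=2] -> levels [7 5 6]
Step 4: flows [0->2,2->1] -> levels [6 6 6]
Step 5: flows [0=2,1=2] -> levels [6 6 6]
  -> stable; steps 6..7 unchanged -> [6 6 6]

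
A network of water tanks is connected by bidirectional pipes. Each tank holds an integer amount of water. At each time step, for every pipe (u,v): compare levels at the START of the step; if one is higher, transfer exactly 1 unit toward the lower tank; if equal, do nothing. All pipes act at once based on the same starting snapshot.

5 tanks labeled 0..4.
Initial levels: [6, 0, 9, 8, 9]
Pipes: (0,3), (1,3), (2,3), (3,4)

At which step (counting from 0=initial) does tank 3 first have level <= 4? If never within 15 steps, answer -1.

Step 1: flows [3->0,3->1,2->3,4->3] -> levels [7 1 8 8 8]
Step 2: flows [3->0,3->1,2=3,3=4] -> levels [8 2 8 6 8]
Step 3: flows [0->3,3->1,2->3,4->3] -> levels [7 3 7 8 7]
Step 4: flows [3->0,3->1,3->2,3->4] -> levels [8 4 8 4 8]
Tank 3 first reaches <=4 at step 4

Answer: 4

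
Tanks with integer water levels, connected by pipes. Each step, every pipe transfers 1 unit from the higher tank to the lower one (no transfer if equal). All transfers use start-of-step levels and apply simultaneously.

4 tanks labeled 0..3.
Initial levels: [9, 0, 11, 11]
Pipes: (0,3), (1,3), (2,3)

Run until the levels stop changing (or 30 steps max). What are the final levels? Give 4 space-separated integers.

Answer: 8 6 8 9

Derivation:
Step 1: flows [3->0,3->1,2=3] -> levels [10 1 11 9]
Step 2: flows [0->3,3->1,2->3] -> levels [9 2 10 10]
Step 3: flows [3->0,3->1,2=3] -> levels [10 3 10 8]
Step 4: flows [0->3,3->1,2->3] -> levels [9 4 9 9]
Step 5: flows [0=3,3->1,2=3] -> levels [9 5 9 8]
Step 6: flows [0->3,3->1,2->3] -> levels [8 6 8 9]
Step 7: flows [3->0,3->1,3->2] -> levels [9 7 9 6]
Step 8: flows [0->3,1->3,2->3] -> levels [8 6 8 9]
  -> period-2 cycle: step 8 state = step 6 state; never stabilizes
  -> state at step 30: (30-6) mod 2 = 0, same as step 6 -> [8 6 8 9]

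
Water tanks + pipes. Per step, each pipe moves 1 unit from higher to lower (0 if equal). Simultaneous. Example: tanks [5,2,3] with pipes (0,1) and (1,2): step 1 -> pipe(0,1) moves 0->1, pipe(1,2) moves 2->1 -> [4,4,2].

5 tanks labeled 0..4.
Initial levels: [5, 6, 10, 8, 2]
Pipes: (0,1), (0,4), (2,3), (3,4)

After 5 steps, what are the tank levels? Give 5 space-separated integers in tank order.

Step 1: flows [1->0,0->4,2->3,3->4] -> levels [5 5 9 8 4]
Step 2: flows [0=1,0->4,2->3,3->4] -> levels [4 5 8 8 6]
Step 3: flows [1->0,4->0,2=3,3->4] -> levels [6 4 8 7 6]
Step 4: flows [0->1,0=4,2->3,3->4] -> levels [5 5 7 7 7]
Step 5: flows [0=1,4->0,2=3,3=4] -> levels [6 5 7 7 6]

Answer: 6 5 7 7 6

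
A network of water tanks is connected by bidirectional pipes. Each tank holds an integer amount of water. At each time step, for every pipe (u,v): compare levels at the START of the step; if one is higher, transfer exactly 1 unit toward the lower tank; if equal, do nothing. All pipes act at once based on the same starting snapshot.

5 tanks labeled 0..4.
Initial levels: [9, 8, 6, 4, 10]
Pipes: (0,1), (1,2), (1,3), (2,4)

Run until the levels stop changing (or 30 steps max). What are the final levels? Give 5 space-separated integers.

Answer: 7 9 7 6 8

Derivation:
Step 1: flows [0->1,1->2,1->3,4->2] -> levels [8 7 8 5 9]
Step 2: flows [0->1,2->1,1->3,4->2] -> levels [7 8 8 6 8]
Step 3: flows [1->0,1=2,1->3,2=4] -> levels [8 6 8 7 8]
Step 4: flows [0->1,2->1,3->1,2=4] -> levels [7 9 7 6 8]
Step 5: flows [1->0,1->2,1->3,4->2] -> levels [8 6 9 7 7]
Step 6: flows [0->1,2->1,3->1,2->4] -> levels [7 9 7 6 8]
  -> period-2 cycle: step 6 state = step 4 state; never stabilizes
  -> state at step 30: (30-4) mod 2 = 0, same as step 4 -> [7 9 7 6 8]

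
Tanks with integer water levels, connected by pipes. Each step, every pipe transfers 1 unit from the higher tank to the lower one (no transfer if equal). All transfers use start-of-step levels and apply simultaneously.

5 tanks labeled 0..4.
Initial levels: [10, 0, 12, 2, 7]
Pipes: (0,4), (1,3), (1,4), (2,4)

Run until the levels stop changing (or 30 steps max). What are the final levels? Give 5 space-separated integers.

Step 1: flows [0->4,3->1,4->1,2->4] -> levels [9 2 11 1 8]
Step 2: flows [0->4,1->3,4->1,2->4] -> levels [8 2 10 2 9]
Step 3: flows [4->0,1=3,4->1,2->4] -> levels [9 3 9 2 8]
Step 4: flows [0->4,1->3,4->1,2->4] -> levels [8 3 8 3 9]
Step 5: flows [4->0,1=3,4->1,4->2] -> levels [9 4 9 3 6]
Step 6: flows [0->4,1->3,4->1,2->4] -> levels [8 4 8 4 7]
Step 7: flows [0->4,1=3,4->1,2->4] -> levels [7 5 7 4 8]
Step 8: flows [4->0,1->3,4->1,4->2] -> levels [8 5 8 5 5]
Step 9: flows [0->4,1=3,1=4,2->4] -> levels [7 5 7 5 7]
Step 10: flows [0=4,1=3,4->1,2=4] -> levels [7 6 7 5 6]
Step 11: flows [0->4,1->3,1=4,2->4] -> levels [6 5 6 6 8]
Step 12: flows [4->0,3->1,4->1,4->2] -> levels [7 7 7 5 5]
Step 13: flows [0->4,1->3,1->4,2->4] -> levels [6 5 6 6 8]
  -> period-2 cycle: step 13 state = step 11 state; never stabilizes
  -> state at step 30: (30-11) mod 2 = 1, same as step 12 -> [7 7 7 5 5]

Answer: 7 7 7 5 5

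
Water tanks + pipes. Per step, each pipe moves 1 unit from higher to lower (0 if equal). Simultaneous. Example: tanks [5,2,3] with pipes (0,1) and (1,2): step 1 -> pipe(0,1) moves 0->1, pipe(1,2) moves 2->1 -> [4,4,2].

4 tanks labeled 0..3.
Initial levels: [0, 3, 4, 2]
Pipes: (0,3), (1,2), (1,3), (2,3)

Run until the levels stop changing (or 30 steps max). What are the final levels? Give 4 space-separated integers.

Answer: 2 3 3 1

Derivation:
Step 1: flows [3->0,2->1,1->3,2->3] -> levels [1 3 2 3]
Step 2: flows [3->0,1->2,1=3,3->2] -> levels [2 2 4 1]
Step 3: flows [0->3,2->1,1->3,2->3] -> levels [1 2 2 4]
Step 4: flows [3->0,1=2,3->1,3->2] -> levels [2 3 3 1]
Step 5: flows [0->3,1=2,1->3,2->3] -> levels [1 2 2 4]
  -> period-2 cycle: step 5 state = step 3 state; never stabilizes
  -> state at step 30: (30-3) mod 2 = 1, same as step 4 -> [2 3 3 1]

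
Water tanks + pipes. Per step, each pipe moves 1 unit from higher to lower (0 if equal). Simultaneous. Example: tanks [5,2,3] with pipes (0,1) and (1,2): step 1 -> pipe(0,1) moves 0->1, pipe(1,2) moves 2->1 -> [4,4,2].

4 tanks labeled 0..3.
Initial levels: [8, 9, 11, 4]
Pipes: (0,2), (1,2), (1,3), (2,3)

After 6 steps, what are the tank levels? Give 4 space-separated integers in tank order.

Step 1: flows [2->0,2->1,1->3,2->3] -> levels [9 9 8 6]
Step 2: flows [0->2,1->2,1->3,2->3] -> levels [8 7 9 8]
Step 3: flows [2->0,2->1,3->1,2->3] -> levels [9 9 6 8]
Step 4: flows [0->2,1->2,1->3,3->2] -> levels [8 7 9 8]
  -> period-2 cycle: step 4 state = step 2 state
  -> state at step 6: (6-2) mod 2 = 0, same as step 2 -> [8 7 9 8]

Answer: 8 7 9 8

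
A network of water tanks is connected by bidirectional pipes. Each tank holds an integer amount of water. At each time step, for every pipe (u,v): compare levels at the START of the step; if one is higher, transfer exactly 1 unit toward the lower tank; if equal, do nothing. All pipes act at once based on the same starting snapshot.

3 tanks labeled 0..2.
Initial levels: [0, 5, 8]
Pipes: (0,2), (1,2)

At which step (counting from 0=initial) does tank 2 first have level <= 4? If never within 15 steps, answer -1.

Step 1: flows [2->0,2->1] -> levels [1 6 6]
Step 2: flows [2->0,1=2] -> levels [2 6 5]
Step 3: flows [2->0,1->2] -> levels [3 5 5]
Step 4: flows [2->0,1=2] -> levels [4 5 4]
Tank 2 first reaches <=4 at step 4

Answer: 4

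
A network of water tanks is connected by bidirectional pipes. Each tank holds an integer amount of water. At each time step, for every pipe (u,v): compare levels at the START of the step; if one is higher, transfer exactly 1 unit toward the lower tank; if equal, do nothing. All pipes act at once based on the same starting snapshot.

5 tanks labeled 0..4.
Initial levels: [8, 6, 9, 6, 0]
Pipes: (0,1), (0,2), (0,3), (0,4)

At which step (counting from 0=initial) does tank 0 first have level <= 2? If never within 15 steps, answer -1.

Step 1: flows [0->1,2->0,0->3,0->4] -> levels [6 7 8 7 1]
Step 2: flows [1->0,2->0,3->0,0->4] -> levels [8 6 7 6 2]
Step 3: flows [0->1,0->2,0->3,0->4] -> levels [4 7 8 7 3]
Step 4: flows [1->0,2->0,3->0,0->4] -> levels [6 6 7 6 4]
Step 5: flows [0=1,2->0,0=3,0->4] -> levels [6 6 6 6 5]
Step 6: flows [0=1,0=2,0=3,0->4] -> levels [5 6 6 6 6]
Step 7: flows [1->0,2->0,3->0,4->0] -> levels [9 5 5 5 5]
Step 8: flows [0->1,0->2,0->3,0->4] -> levels [5 6 6 6 6]
  -> period-2 cycle (repeats step 6); tank 0 never drops to <=2
Tank 0 never reaches <=2 within 15 steps

Answer: -1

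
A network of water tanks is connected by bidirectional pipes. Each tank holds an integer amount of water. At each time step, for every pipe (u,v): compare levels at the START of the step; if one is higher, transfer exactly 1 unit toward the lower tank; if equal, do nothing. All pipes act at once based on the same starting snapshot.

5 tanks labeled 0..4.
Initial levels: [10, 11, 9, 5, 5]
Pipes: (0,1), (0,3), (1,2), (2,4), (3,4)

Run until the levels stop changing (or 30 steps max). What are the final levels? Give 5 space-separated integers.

Step 1: flows [1->0,0->3,1->2,2->4,3=4] -> levels [10 9 9 6 6]
Step 2: flows [0->1,0->3,1=2,2->4,3=4] -> levels [8 10 8 7 7]
Step 3: flows [1->0,0->3,1->2,2->4,3=4] -> levels [8 8 8 8 8]
Step 4: flows [0=1,0=3,1=2,2=4,3=4] -> levels [8 8 8 8 8]
  -> stable (no change)

Answer: 8 8 8 8 8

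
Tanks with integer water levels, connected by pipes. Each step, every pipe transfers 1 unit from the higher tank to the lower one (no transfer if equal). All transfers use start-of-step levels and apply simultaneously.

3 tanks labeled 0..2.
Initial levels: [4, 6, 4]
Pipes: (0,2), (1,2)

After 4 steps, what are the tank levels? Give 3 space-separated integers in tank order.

Answer: 5 5 4

Derivation:
Step 1: flows [0=2,1->2] -> levels [4 5 5]
Step 2: flows [2->0,1=2] -> levels [5 5 4]
Step 3: flows [0->2,1->2] -> levels [4 4 6]
Step 4: flows [2->0,2->1] -> levels [5 5 4]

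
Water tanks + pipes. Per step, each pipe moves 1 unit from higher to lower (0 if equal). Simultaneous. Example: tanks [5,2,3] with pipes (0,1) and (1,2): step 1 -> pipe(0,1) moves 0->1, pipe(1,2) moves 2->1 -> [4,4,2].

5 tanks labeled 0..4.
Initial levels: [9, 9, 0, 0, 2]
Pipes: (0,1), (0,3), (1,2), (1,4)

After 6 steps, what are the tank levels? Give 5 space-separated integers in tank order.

Step 1: flows [0=1,0->3,1->2,1->4] -> levels [8 7 1 1 3]
Step 2: flows [0->1,0->3,1->2,1->4] -> levels [6 6 2 2 4]
Step 3: flows [0=1,0->3,1->2,1->4] -> levels [5 4 3 3 5]
Step 4: flows [0->1,0->3,1->2,4->1] -> levels [3 5 4 4 4]
Step 5: flows [1->0,3->0,1->2,1->4] -> levels [5 2 5 3 5]
Step 6: flows [0->1,0->3,2->1,4->1] -> levels [3 5 4 4 4]

Answer: 3 5 4 4 4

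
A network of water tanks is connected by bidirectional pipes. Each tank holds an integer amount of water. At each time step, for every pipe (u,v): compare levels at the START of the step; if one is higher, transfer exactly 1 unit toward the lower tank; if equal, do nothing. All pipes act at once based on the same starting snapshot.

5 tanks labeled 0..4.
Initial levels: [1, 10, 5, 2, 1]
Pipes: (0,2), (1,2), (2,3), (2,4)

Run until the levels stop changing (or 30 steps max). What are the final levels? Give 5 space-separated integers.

Step 1: flows [2->0,1->2,2->3,2->4] -> levels [2 9 3 3 2]
Step 2: flows [2->0,1->2,2=3,2->4] -> levels [3 8 2 3 3]
Step 3: flows [0->2,1->2,3->2,4->2] -> levels [2 7 6 2 2]
Step 4: flows [2->0,1->2,2->3,2->4] -> levels [3 6 4 3 3]
Step 5: flows [2->0,1->2,2->3,2->4] -> levels [4 5 2 4 4]
Step 6: flows [0->2,1->2,3->2,4->2] -> levels [3 4 6 3 3]
Step 7: flows [2->0,2->1,2->3,2->4] -> levels [4 5 2 4 4]
  -> period-2 cycle: step 7 state = step 5 state; never stabilizes
  -> state at step 30: (30-5) mod 2 = 1, same as step 6 -> [3 4 6 3 3]

Answer: 3 4 6 3 3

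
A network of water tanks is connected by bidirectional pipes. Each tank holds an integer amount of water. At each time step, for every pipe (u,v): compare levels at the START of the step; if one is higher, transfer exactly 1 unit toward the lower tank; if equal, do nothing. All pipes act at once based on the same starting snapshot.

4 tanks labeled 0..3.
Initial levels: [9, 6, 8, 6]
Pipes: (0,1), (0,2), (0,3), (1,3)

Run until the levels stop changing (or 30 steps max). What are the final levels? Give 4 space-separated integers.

Step 1: flows [0->1,0->2,0->3,1=3] -> levels [6 7 9 7]
Step 2: flows [1->0,2->0,3->0,1=3] -> levels [9 6 8 6]
  -> period-2 cycle: step 2 state = step 0 state; never stabilizes
  -> state at step 30: (30-0) mod 2 = 0, same as step 0 -> [9 6 8 6]

Answer: 9 6 8 6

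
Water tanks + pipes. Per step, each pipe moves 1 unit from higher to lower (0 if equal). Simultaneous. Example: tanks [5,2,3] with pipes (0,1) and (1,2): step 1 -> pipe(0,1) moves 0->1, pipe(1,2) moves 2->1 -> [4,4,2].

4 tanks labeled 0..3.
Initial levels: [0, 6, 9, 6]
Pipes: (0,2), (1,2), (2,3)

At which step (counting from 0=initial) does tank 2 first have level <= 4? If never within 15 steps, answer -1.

Answer: 3

Derivation:
Step 1: flows [2->0,2->1,2->3] -> levels [1 7 6 7]
Step 2: flows [2->0,1->2,3->2] -> levels [2 6 7 6]
Step 3: flows [2->0,2->1,2->3] -> levels [3 7 4 7]
Tank 2 first reaches <=4 at step 3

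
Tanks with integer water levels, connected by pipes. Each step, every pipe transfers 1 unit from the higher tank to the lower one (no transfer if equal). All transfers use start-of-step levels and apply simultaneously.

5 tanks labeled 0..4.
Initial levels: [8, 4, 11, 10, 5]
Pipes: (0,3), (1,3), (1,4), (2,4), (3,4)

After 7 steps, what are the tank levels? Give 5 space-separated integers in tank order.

Step 1: flows [3->0,3->1,4->1,2->4,3->4] -> levels [9 6 10 7 6]
Step 2: flows [0->3,3->1,1=4,2->4,3->4] -> levels [8 7 9 6 8]
Step 3: flows [0->3,1->3,4->1,2->4,4->3] -> levels [7 7 8 9 7]
Step 4: flows [3->0,3->1,1=4,2->4,3->4] -> levels [8 8 7 6 9]
Step 5: flows [0->3,1->3,4->1,4->2,4->3] -> levels [7 8 8 9 6]
Step 6: flows [3->0,3->1,1->4,2->4,3->4] -> levels [8 8 7 6 9]
  -> period-2 cycle: step 6 state = step 4 state
  -> state at step 7: (7-4) mod 2 = 1, same as step 5 -> [7 8 8 9 6]

Answer: 7 8 8 9 6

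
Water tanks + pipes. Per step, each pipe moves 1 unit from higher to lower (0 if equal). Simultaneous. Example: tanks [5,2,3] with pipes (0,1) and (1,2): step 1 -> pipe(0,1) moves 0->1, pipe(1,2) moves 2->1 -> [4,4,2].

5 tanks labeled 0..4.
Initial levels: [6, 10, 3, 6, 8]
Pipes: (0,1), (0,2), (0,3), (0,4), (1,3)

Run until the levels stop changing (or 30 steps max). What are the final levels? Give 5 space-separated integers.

Answer: 8 6 6 7 6

Derivation:
Step 1: flows [1->0,0->2,0=3,4->0,1->3] -> levels [7 8 4 7 7]
Step 2: flows [1->0,0->2,0=3,0=4,1->3] -> levels [7 6 5 8 7]
Step 3: flows [0->1,0->2,3->0,0=4,3->1] -> levels [6 8 6 6 7]
Step 4: flows [1->0,0=2,0=3,4->0,1->3] -> levels [8 6 6 7 6]
Step 5: flows [0->1,0->2,0->3,0->4,3->1] -> levels [4 8 7 7 7]
Step 6: flows [1->0,2->0,3->0,4->0,1->3] -> levels [8 6 6 7 6]
  -> period-2 cycle: step 6 state = step 4 state; never stabilizes
  -> state at step 30: (30-4) mod 2 = 0, same as step 4 -> [8 6 6 7 6]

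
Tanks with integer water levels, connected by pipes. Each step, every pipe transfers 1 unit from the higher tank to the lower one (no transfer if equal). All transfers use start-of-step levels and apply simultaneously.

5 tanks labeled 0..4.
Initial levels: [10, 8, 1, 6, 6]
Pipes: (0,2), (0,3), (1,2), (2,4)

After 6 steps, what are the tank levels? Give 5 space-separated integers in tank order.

Answer: 6 6 7 8 4

Derivation:
Step 1: flows [0->2,0->3,1->2,4->2] -> levels [8 7 4 7 5]
Step 2: flows [0->2,0->3,1->2,4->2] -> levels [6 6 7 8 4]
Step 3: flows [2->0,3->0,2->1,2->4] -> levels [8 7 4 7 5]
  -> period-2 cycle: step 3 state = step 1 state
  -> state at step 6: (6-1) mod 2 = 1, same as step 2 -> [6 6 7 8 4]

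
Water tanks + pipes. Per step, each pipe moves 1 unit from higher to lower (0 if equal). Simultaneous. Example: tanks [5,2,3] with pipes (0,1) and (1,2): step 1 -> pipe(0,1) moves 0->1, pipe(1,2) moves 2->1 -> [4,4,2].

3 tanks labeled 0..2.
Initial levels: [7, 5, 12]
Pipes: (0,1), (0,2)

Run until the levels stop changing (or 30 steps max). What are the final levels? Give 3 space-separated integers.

Step 1: flows [0->1,2->0] -> levels [7 6 11]
Step 2: flows [0->1,2->0] -> levels [7 7 10]
Step 3: flows [0=1,2->0] -> levels [8 7 9]
Step 4: flows [0->1,2->0] -> levels [8 8 8]
Step 5: flows [0=1,0=2] -> levels [8 8 8]
  -> stable (no change)

Answer: 8 8 8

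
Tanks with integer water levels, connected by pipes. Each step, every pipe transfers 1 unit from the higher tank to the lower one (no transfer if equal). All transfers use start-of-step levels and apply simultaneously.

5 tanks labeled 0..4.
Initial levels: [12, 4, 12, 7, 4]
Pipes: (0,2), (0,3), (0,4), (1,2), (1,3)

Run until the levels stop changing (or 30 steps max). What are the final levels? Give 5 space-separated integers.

Answer: 9 9 7 7 7

Derivation:
Step 1: flows [0=2,0->3,0->4,2->1,3->1] -> levels [10 6 11 7 5]
Step 2: flows [2->0,0->3,0->4,2->1,3->1] -> levels [9 8 9 7 6]
Step 3: flows [0=2,0->3,0->4,2->1,1->3] -> levels [7 8 8 9 7]
Step 4: flows [2->0,3->0,0=4,1=2,3->1] -> levels [9 9 7 7 7]
Step 5: flows [0->2,0->3,0->4,1->2,1->3] -> levels [6 7 9 9 8]
Step 6: flows [2->0,3->0,4->0,2->1,3->1] -> levels [9 9 7 7 7]
  -> period-2 cycle: step 6 state = step 4 state; never stabilizes
  -> state at step 30: (30-4) mod 2 = 0, same as step 4 -> [9 9 7 7 7]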